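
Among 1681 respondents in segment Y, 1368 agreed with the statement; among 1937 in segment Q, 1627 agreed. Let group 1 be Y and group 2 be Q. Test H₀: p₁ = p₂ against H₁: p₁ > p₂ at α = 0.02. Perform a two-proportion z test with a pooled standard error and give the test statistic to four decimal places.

p̂₁ = 1368/1681 = 0.8138013, p̂₂ = 1627/1937 = 0.8399587.
Pooled p̂ = (1368+1627)/(1681+1937) = 2995/3618 = 0.8278054.
SE = √(0.142544 × 0.00111115) = 0.0125852.
z = (0.8138013 − 0.8399587)/0.0125852 = -0.0261574/0.0125852 = -2.0784.
p-value = P(Z > -2.078) ≈ 0.9812, so at α = 0.02 we fail to reject H₀.

z = -2.0784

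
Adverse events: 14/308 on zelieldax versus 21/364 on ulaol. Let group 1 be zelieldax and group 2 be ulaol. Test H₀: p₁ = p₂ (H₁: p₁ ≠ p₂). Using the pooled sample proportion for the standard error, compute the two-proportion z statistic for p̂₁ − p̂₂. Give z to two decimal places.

z = -0.71

p̂₁ = 14/308 ≈ 0.0455, p̂₂ = 21/364 ≈ 0.0577.
Pooled p̂ = (14+21)/(308+364) = 35/672 = 0.0521.
SE = √(p̂(1−p̂)(1/n₁+1/n₂)) = √(0.0521·0.9479·0.00599401) = √(0.000295928) = 0.0172.
z = (0.0455 − 0.0577)/0.0172 = -0.0122/0.0172 = -0.71.
p-value = 2·P(Z > 0.711) ≈ 0.4768.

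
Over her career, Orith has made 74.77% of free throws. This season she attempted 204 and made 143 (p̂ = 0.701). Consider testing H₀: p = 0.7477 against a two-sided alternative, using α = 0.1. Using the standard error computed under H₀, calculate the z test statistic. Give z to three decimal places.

z = -1.536

p̂ = 143/204 ≈ 0.70098.
Standard error under H₀: √(0.7477×0.2523/204) = 0.03041.
z = (0.70098 − 0.7477)/0.03041 = -0.04672/0.03041 = -1.536.
Two-sided p-value ≈ 2·Φ(−1.536) = 0.1245, so at α = 0.1 we fail to reject H₀.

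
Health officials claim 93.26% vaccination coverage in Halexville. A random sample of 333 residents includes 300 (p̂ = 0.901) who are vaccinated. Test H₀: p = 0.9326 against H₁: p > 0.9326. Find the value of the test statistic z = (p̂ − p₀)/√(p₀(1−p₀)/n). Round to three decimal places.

z = -2.307

p̂ = 300/333 = 0.90090.
Standard error under H₀: √(0.9326×0.0674/333) = 0.01374.
z = (0.90090 − 0.9326)/0.01374 = -0.03170/0.01374 = -2.307.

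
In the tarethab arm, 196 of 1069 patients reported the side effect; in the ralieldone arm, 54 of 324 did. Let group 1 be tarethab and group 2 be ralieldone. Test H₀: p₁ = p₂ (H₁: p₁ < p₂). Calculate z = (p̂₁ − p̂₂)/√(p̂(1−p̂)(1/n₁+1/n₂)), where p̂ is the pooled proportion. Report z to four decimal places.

z = 0.6855

p̂₁ = 196/1069 = 0.183349, p̂₂ = 54/324 = 0.166667.
Pooled p̂ = (196+54)/(1069+324) = 250/1393 = 0.179469.
SE = √(0.14726 × 0.00402187) = 0.024336.
z = (0.183349 − 0.166667)/0.024336 = 0.016682/0.024336 = 0.6855.
p-value = P(Z < 0.685) ≈ 0.7535.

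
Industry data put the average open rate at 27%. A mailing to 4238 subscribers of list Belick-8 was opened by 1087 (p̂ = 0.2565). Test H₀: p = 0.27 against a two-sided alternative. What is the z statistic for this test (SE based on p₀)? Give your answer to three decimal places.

z = -1.981

p̂ = 1087/4238 = 0.25649.
Standard error under H₀: √(0.27×0.73/4238) = 0.00682.
z = (0.25649 − 0.27)/0.00682 = -0.01351/0.00682 = -1.981.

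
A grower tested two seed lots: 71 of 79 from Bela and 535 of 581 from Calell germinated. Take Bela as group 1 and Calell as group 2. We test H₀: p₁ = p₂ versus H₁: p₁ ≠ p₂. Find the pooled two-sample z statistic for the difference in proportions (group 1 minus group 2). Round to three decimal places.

z = -0.672

p̂₁ = 71/79 ≈ 0.89873, p̂₂ = 535/581 ≈ 0.92083.
Pooled p̂ = (71+535)/(79+581) = 606/660 = 0.91818.
SE = √(0.075124 × 0.0143794) = 0.03287.
z = (0.89873 − 0.92083)/0.03287 = -0.02210/0.03287 = -0.672.
Two-sided p-value ≈ 2·Φ(−0.672) = 0.5015.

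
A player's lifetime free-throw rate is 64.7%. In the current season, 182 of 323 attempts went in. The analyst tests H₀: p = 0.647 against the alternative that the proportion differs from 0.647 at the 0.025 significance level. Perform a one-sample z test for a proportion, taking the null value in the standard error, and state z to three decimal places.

z = -3.141

p̂ = 182/323 = 0.56347.
SE = √(p₀(1−p₀)/n) = √(0.22839/323) = 0.02659.
z = (0.56347 − 0.647)/0.02659 = -0.08353/0.02659 = -3.141.
p-value = 2·P(Z > 3.141) ≈ 0.0017; since p < α = 0.025, reject H₀.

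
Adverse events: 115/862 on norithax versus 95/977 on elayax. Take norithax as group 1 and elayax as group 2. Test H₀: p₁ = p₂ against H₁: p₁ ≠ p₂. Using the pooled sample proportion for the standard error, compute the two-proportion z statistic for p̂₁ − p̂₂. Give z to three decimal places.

p̂₁ = 115/862 = 0.13341, p̂₂ = 95/977 = 0.09724.
Pooled p̂ = (115+95)/(862+977) = 210/1839 = 0.11419.
SE = √(0.101153 × 0.00218363) = 0.01486.
z = (0.13341 − 0.09724)/0.01486 = 0.03617/0.01486 = 2.434.

z = 2.434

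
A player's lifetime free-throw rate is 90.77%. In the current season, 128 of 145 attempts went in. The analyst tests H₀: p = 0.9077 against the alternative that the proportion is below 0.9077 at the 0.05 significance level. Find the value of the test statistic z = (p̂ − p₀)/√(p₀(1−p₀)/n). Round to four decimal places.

p̂ = 128/145 ≈ 0.882759.
Under H₀, SE = √(0.9077·0.0923/145) = √(0.000577798) = 0.024037.
z = (0.882759 − 0.9077)/0.024037 = -0.024941/0.024037 = -1.0376.
p-value = P(Z < -1.038) ≈ 0.1497. With α = 0.05, fail to reject H₀.

z = -1.0376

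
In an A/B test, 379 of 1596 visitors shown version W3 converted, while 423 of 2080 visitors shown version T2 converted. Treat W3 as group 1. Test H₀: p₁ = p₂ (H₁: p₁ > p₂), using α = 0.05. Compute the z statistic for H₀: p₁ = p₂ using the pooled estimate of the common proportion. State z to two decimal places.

p̂₁ = 379/1596 = 0.23747, p̂₂ = 423/2080 = 0.20337.
Pooled p̂ = (379+423)/(1596+2080) = 802/3676 = 0.21817.
SE = √(0.170573 × 0.00110734) = 0.01374.
z = (0.23747 − 0.20337)/0.01374 = 0.03410/0.01374 = 2.48.
p-value = P(Z > 2.481) ≈ 0.0065, so at α = 0.05 we reject H₀.

z = 2.48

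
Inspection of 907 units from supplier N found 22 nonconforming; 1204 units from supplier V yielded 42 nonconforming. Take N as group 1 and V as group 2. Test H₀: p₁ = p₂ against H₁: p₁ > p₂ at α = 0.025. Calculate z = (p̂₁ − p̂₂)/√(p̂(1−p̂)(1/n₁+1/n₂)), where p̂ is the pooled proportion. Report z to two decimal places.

p̂₁ = 22/907 ≈ 0.0243, p̂₂ = 42/1204 ≈ 0.0349.
Pooled p̂ = (22+42)/(907+1204) = 64/2111 = 0.0303.
SE = √(p̂(1−p̂)(1/n₁+1/n₂)) = √(0.0303·0.9697·0.0019331) = √(5.68298e-05) = 0.0075.
z = (0.0243 − 0.0349)/0.0075 = -0.0106/0.0075 = -1.41.
p-value = P(Z > -1.410) ≈ 0.9207. With α = 0.025, fail to reject H₀.

z = -1.41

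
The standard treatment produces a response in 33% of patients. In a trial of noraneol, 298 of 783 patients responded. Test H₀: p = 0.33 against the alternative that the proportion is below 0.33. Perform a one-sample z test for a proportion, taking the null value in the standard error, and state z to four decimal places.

z = 3.0104

p̂ = 298/783 ≈ 0.380587.
Standard error under H₀: √(0.33×0.67/783) = 0.016804.
z = (0.380587 − 0.33)/0.016804 = 0.050587/0.016804 = 3.0104.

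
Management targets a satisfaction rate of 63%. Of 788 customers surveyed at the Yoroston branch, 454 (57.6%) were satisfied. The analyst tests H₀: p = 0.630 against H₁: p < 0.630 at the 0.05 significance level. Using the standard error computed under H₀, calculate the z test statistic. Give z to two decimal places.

p̂ = 454/788 = 0.5761.
Standard error under H₀: √(0.63×0.37/788) = 0.0172.
z = (0.5761 − 0.63)/0.0172 = -0.0539/0.0172 = -3.13.
p-value = P(Z < -3.131) ≈ 0.0009, so at α = 0.05 we reject H₀.

z = -3.13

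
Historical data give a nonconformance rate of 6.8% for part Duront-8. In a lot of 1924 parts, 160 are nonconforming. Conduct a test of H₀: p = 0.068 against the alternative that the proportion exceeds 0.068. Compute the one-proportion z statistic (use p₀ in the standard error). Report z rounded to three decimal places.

p̂ = 160/1924 = 0.08316.
Under H₀, SE = √(0.068·0.932/1924) = √(3.29397e-05) = 0.00574.
z = (0.08316 − 0.068)/0.00574 = 0.01516/0.00574 = 2.641.
p-value = P(Z > 2.641) ≈ 0.0041.

z = 2.641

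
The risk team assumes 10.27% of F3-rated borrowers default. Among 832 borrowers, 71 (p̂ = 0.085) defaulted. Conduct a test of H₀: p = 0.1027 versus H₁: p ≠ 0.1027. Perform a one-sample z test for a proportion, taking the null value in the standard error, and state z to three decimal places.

z = -1.650

p̂ = 71/832 ≈ 0.08534.
SE = √(p₀(1−p₀)/n) = √(0.092153/832) = 0.01052.
z = (0.08534 − 0.1027)/0.01052 = -0.01736/0.01052 = -1.650.
p-value = 2·P(Z > 1.650) ≈ 0.0990.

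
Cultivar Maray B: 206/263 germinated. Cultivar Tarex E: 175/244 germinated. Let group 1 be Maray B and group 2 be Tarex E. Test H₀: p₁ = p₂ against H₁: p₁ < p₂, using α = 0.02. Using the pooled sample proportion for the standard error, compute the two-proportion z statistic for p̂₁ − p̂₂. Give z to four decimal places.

z = 1.7197

p̂₁ = 206/263 ≈ 0.783270, p̂₂ = 175/244 ≈ 0.717213.
Pooled p̂ = (206+175)/(263+244) = 381/507 = 0.751479.
SE = √(p̂(1−p̂)(1/n₁+1/n₂)) = √(0.751479·0.248521·0.00790064) = √(0.00147551) = 0.038412.
z = (0.783270 − 0.717213)/0.038412 = 0.066057/0.038412 = 1.7197.
p-value = P(Z < 1.720) ≈ 0.9573, so at α = 0.02 we fail to reject H₀.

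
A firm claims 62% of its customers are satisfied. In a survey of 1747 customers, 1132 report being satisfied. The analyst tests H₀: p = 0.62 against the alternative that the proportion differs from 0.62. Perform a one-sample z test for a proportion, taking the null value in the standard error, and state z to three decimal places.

p̂ = 1132/1747 = 0.647968.
Standard error under H₀: √(0.62×0.38/1747) = 0.011613.
z = (0.647968 − 0.62)/0.011613 = 0.027968/0.011613 = 2.408.

z = 2.408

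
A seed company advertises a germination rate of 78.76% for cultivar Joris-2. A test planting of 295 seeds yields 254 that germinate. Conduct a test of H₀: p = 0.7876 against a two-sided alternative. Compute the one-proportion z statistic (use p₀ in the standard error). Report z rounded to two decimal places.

p̂ = 254/295 = 0.8610.
Under H₀, SE = √(0.7876·0.2124/295) = √(0.000567072) = 0.0238.
z = (0.8610 − 0.7876)/0.0238 = 0.0734/0.0238 = 3.08.
Two-sided p-value ≈ 2·Φ(−3.083) = 0.0020.

z = 3.08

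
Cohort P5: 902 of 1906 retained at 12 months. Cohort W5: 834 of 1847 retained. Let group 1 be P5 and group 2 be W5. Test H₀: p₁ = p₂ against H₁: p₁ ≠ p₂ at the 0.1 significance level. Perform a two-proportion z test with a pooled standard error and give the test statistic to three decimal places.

z = 1.333

p̂₁ = 902/1906 ≈ 0.47324, p̂₂ = 834/1847 ≈ 0.45154.
Pooled p̂ = (902+834)/(1906+1847) = 1736/3753 = 0.46256.
SE = √(0.248598 × 0.00106608) = 0.01628.
z = (0.47324 − 0.45154)/0.01628 = 0.02170/0.01628 = 1.333.
p-value = 2·P(Z > 1.333) ≈ 0.1826, so at α = 0.1 we fail to reject H₀.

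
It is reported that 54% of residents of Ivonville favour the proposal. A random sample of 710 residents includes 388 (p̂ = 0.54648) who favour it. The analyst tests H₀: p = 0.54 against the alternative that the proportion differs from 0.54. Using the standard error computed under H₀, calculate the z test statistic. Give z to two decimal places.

z = 0.35

p̂ = 388/710 ≈ 0.5465.
Under H₀, SE = √(0.54·0.46/710) = √(0.000349859) = 0.0187.
z = (0.5465 − 0.54)/0.0187 = 0.0065/0.0187 = 0.35.
p-value = 2·P(Z > 0.346) ≈ 0.7291.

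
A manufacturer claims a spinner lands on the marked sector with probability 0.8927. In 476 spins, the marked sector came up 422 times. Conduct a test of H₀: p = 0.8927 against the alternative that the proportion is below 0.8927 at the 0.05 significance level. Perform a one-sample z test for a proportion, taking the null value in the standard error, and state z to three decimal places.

z = -0.433

p̂ = 422/476 ≈ 0.88655.
SE = √(p₀(1−p₀)/n) = √(0.095787/476) = 0.01419.
z = (0.88655 − 0.8927)/0.01419 = -0.00615/0.01419 = -0.433.
p-value = P(Z < -0.433) ≈ 0.3324; since p > α = 0.05, fail to reject H₀.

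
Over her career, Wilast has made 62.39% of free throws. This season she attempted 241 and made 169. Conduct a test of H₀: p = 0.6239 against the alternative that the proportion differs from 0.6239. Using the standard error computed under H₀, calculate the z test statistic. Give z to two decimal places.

p̂ = 169/241 = 0.7012.
SE = √(p₀(1−p₀)/n) = √(0.23465/241) = 0.0312.
z = (0.7012 − 0.6239)/0.0312 = 0.0773/0.0312 = 2.48.

z = 2.48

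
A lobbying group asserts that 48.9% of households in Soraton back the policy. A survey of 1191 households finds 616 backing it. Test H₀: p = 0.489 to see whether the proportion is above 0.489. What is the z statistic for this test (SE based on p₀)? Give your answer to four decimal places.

p̂ = 616/1191 ≈ 0.517212.
SE = √(p₀(1−p₀)/n) = √(0.24988/1191) = 0.014485.
z = (0.517212 − 0.489)/0.014485 = 0.028212/0.014485 = 1.9477.

z = 1.9477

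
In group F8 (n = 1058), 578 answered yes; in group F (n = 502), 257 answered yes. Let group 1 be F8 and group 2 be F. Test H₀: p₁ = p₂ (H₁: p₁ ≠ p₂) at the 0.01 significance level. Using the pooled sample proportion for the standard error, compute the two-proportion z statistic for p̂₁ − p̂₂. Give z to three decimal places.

p̂₁ = 578/1058 ≈ 0.54631, p̂₂ = 257/502 ≈ 0.51195.
Pooled p̂ = (578+257)/(1058+502) = 835/1560 = 0.53526.
SE = √(0.248757 × 0.00293721) = 0.02703.
z = (0.54631 − 0.51195)/0.02703 = 0.03436/0.02703 = 1.271.
p-value = 2·P(Z > 1.271) ≈ 0.2037; since p > α = 0.01, fail to reject H₀.

z = 1.271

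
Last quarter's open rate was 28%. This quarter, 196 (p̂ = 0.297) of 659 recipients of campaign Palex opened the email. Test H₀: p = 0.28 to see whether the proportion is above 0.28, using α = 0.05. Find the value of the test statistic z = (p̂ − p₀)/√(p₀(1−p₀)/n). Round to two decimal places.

z = 1.00

p̂ = 196/659 = 0.29742.
Under H₀, SE = √(0.28·0.72/659) = √(0.000305918) = 0.01749.
z = (0.29742 − 0.28)/0.01749 = 0.01742/0.01749 = 1.00.
p-value = P(Z > 0.996) ≈ 0.1596. With α = 0.05, fail to reject H₀.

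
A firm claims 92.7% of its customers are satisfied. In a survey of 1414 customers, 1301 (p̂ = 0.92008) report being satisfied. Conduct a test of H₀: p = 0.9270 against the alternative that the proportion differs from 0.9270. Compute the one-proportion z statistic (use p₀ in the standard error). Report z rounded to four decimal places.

z = -0.9996

p̂ = 1301/1414 = 0.920085.
Under H₀, SE = √(0.927·0.073/1414) = √(4.78579e-05) = 0.006918.
z = (0.920085 − 0.927)/0.006918 = -0.006915/0.006918 = -0.9996.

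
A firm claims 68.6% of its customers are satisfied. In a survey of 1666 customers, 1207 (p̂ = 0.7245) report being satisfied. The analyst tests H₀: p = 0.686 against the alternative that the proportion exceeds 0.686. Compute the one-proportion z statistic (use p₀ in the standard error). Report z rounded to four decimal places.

z = 3.3850

p̂ = 1207/1666 = 0.7244898.
Under H₀, SE = √(0.686·0.314/1666) = √(0.000129294) = 0.0113708.
z = (0.7244898 − 0.686)/0.0113708 = 0.0384898/0.0113708 = 3.3850.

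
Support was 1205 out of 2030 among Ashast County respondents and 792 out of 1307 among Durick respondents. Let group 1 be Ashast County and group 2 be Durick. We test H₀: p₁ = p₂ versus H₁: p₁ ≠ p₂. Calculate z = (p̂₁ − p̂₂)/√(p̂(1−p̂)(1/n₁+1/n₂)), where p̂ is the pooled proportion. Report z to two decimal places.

z = -0.71

p̂₁ = 1205/2030 = 0.5936, p̂₂ = 792/1307 = 0.6060.
Pooled p̂ = (1205+792)/(2030+1307) = 1997/3337 = 0.5984.
SE = √(0.240309 × 0.00125772) = 0.0174.
z = (0.5936 − 0.6060)/0.0174 = -0.0124/0.0174 = -0.71.
Two-sided p-value ≈ 2·Φ(−0.712) = 0.4767.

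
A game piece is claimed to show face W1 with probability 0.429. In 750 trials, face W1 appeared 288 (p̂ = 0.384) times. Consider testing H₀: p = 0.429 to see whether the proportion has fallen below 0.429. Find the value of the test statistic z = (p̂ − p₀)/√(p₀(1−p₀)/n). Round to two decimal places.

p̂ = 288/750 = 0.3840.
Under H₀, SE = √(0.429·0.571/750) = √(0.000326612) = 0.0181.
z = (0.3840 − 0.429)/0.0181 = -0.0450/0.0181 = -2.49.
p-value = P(Z < -2.490) ≈ 0.0064.

z = -2.49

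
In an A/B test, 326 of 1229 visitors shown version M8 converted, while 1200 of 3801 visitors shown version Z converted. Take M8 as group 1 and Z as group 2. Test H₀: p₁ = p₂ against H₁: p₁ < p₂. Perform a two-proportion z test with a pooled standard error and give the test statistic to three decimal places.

z = -3.344

p̂₁ = 326/1229 = 0.265256, p̂₂ = 1200/3801 = 0.315706.
Pooled p̂ = (326+1200)/(1229+3801) = 1526/5030 = 0.303380.
SE = √(0.21134 × 0.00107676) = 0.015085.
z = (0.265256 − 0.315706)/0.015085 = -0.050450/0.015085 = -3.344.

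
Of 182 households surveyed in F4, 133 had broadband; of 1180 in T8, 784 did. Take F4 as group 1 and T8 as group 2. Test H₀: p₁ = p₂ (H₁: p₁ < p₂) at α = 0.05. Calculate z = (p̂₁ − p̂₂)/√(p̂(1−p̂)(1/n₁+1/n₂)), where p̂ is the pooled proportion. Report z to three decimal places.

p̂₁ = 133/182 = 0.73077, p̂₂ = 784/1180 = 0.66441.
Pooled p̂ = (133+784)/(182+1180) = 917/1362 = 0.67327.
SE = √(p̂(1−p̂)(1/n₁+1/n₂)) = √(0.67327·0.32673·0.00634196) = √(0.00139508) = 0.03735.
z = (0.73077 − 0.66441)/0.03735 = 0.06636/0.03735 = 1.777.
p-value = P(Z < 1.777) ≈ 0.9622. With α = 0.05, fail to reject H₀.

z = 1.777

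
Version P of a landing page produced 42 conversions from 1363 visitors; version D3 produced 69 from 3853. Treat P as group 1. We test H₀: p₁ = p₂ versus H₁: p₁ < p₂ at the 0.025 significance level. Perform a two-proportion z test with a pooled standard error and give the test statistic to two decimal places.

z = 2.84

p̂₁ = 42/1363 = 0.03081, p̂₂ = 69/3853 = 0.01791.
Pooled p̂ = (42+69)/(1363+3853) = 111/5216 = 0.02128.
SE = √(0.0208278 × 0.000993214) = 0.00455.
z = (0.03081 − 0.01791)/0.00455 = 0.01290/0.00455 = 2.84.
p-value = P(Z < 2.838) ≈ 0.9977; since p > α = 0.025, fail to reject H₀.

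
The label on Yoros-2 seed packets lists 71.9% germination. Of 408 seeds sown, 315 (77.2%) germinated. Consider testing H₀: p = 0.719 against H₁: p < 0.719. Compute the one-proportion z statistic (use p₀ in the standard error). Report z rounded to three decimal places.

p̂ = 315/408 = 0.772059.
Standard error under H₀: √(0.719×0.281/408) = 0.022253.
z = (0.772059 − 0.719)/0.022253 = 0.053059/0.022253 = 2.384.
p-value = P(Z < 2.384) ≈ 0.9914.

z = 2.384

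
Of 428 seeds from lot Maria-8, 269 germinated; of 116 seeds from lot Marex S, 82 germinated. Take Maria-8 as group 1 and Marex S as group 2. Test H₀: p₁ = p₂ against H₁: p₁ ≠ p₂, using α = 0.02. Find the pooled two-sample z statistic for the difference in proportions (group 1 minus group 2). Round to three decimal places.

p̂₁ = 269/428 ≈ 0.62850, p̂₂ = 82/116 ≈ 0.70690.
Pooled p̂ = (269+82)/(428+116) = 351/544 = 0.64522.
SE = √(0.228911 × 0.0109571) = 0.05008.
z = (0.62850 − 0.70690)/0.05008 = -0.07840/0.05008 = -1.565.
p-value = 2·P(Z > 1.565) ≈ 0.1175, so at α = 0.02 we fail to reject H₀.

z = -1.565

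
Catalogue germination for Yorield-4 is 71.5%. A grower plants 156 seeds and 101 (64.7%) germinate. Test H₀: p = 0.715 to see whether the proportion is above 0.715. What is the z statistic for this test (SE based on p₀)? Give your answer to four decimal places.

p̂ = 101/156 ≈ 0.647436.
Under H₀, SE = √(0.715·0.285/156) = √(0.00130625) = 0.036142.
z = (0.647436 − 0.715)/0.036142 = -0.067564/0.036142 = -1.8694.
p-value = P(Z > -1.869) ≈ 0.9692.

z = -1.8694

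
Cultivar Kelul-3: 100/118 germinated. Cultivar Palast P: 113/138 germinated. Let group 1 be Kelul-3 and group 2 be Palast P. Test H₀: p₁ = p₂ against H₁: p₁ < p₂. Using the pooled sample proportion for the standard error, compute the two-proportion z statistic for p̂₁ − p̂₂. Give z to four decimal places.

z = 0.6105

p̂₁ = 100/118 = 0.847458, p̂₂ = 113/138 = 0.818841.
Pooled p̂ = (100+113)/(118+138) = 213/256 = 0.832031.
SE = √(p̂(1−p̂)(1/n₁+1/n₂)) = √(0.832031·0.167969·0.015721) = √(0.00219709) = 0.046873.
z = (0.847458 − 0.818841)/0.046873 = 0.028617/0.046873 = 0.6105.
p-value = P(Z < 0.611) ≈ 0.7292.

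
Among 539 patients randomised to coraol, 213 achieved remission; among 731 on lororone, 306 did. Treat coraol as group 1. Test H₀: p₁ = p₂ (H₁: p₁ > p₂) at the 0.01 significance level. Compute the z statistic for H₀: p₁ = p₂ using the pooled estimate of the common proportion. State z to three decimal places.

z = -0.839

p̂₁ = 213/539 ≈ 0.39518, p̂₂ = 306/731 ≈ 0.41860.
Pooled p̂ = (213+306)/(539+731) = 519/1270 = 0.40866.
SE = √(p̂(1−p̂)(1/n₁+1/n₂)) = √(0.40866·0.59134·0.00322328) = √(0.000778928) = 0.02791.
z = (0.39518 − 0.41860)/0.02791 = -0.02342/0.02791 = -0.839.
p-value = P(Z > -0.839) ≈ 0.7994; since p > α = 0.01, fail to reject H₀.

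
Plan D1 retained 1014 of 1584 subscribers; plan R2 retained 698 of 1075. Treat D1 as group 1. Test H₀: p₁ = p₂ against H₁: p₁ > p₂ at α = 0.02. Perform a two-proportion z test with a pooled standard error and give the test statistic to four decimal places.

p̂₁ = 1014/1584 ≈ 0.6401515, p̂₂ = 698/1075 ≈ 0.6493023.
Pooled p̂ = (1014+698)/(1584+1075) = 1712/2659 = 0.6438511.
SE = √(p̂(1−p̂)(1/n₁+1/n₂)) = √(0.6438511·0.3561489·0.00156155) = √(0.000358073) = 0.0189228.
z = (0.6401515 − 0.6493023)/0.0189228 = -0.0091508/0.0189228 = -0.4836.
p-value = P(Z > -0.484) ≈ 0.6857. With α = 0.02, fail to reject H₀.

z = -0.4836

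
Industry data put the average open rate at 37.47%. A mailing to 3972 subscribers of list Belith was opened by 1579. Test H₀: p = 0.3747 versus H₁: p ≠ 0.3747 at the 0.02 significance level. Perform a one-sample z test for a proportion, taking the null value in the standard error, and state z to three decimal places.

z = 2.973

p̂ = 1579/3972 = 0.39753.
Under H₀, SE = √(0.3747·0.6253/3972) = √(5.89879e-05) = 0.00768.
z = (0.39753 − 0.3747)/0.00768 = 0.02283/0.00768 = 2.973.
Two-sided p-value ≈ 2·Φ(−2.973) = 0.0030. With α = 0.02, reject H₀.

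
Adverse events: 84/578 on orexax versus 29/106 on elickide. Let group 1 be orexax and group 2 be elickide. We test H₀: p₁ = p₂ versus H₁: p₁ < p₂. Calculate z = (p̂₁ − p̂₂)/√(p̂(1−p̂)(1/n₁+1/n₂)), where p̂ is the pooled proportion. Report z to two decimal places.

z = -3.27

p̂₁ = 84/578 ≈ 0.1453, p̂₂ = 29/106 ≈ 0.2736.
Pooled p̂ = (84+29)/(578+106) = 113/684 = 0.1652.
SE = √(p̂(1−p̂)(1/n₁+1/n₂)) = √(0.1652·0.8348·0.0111641) = √(0.00153966) = 0.0392.
z = (0.1453 − 0.2736)/0.0392 = -0.1283/0.0392 = -3.27.
p-value = P(Z < -3.269) ≈ 0.0005.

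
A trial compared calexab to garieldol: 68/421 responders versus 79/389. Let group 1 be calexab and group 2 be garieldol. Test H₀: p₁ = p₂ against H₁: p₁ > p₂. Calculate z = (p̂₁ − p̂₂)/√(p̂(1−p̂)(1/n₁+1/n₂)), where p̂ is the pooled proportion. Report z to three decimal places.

z = -1.533

p̂₁ = 68/421 = 0.16152, p̂₂ = 79/389 = 0.20308.
Pooled p̂ = (68+79)/(421+389) = 147/810 = 0.18148.
SE = √(0.148546 × 0.00494599) = 0.02711.
z = (0.16152 − 0.20308)/0.02711 = -0.04156/0.02711 = -1.533.
p-value = P(Z > -1.533) ≈ 0.9374.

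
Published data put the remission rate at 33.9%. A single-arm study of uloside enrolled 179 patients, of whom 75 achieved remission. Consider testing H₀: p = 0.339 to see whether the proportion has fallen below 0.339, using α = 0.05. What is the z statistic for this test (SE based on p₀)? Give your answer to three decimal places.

p̂ = 75/179 = 0.41899.
SE = √(p₀(1−p₀)/n) = √(0.22408/179) = 0.03538.
z = (0.41899 − 0.339)/0.03538 = 0.07999/0.03538 = 2.261.
p-value = P(Z < 2.261) ≈ 0.9881. With α = 0.05, fail to reject H₀.

z = 2.261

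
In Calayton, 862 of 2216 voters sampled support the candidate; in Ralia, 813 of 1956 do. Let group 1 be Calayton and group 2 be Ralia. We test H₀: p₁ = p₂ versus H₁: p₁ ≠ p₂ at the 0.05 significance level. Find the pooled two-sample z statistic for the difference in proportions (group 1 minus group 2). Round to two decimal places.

p̂₁ = 862/2216 ≈ 0.3890, p̂₂ = 813/1956 ≈ 0.4156.
Pooled p̂ = (862+813)/(2216+1956) = 1675/4172 = 0.4015.
SE = √(p̂(1−p̂)(1/n₁+1/n₂)) = √(0.4015·0.5985·0.000962511) = √(0.000231287) = 0.0152.
z = (0.3890 − 0.4156)/0.0152 = -0.0266/0.0152 = -1.75.
Two-sided p-value ≈ 2·Φ(−1.753) = 0.0797, so at α = 0.05 we fail to reject H₀.

z = -1.75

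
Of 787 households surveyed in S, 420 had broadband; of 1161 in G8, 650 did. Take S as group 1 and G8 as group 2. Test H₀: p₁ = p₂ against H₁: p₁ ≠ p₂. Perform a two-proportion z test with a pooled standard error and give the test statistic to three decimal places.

p̂₁ = 420/787 ≈ 0.53367, p̂₂ = 650/1161 ≈ 0.55986.
Pooled p̂ = (420+650)/(787+1161) = 1070/1948 = 0.54928.
SE = √(0.247571 × 0.00213197) = 0.02297.
z = (0.53367 − 0.55986)/0.02297 = -0.02619/0.02297 = -1.140.
p-value = 2·P(Z > 1.140) ≈ 0.2543.

z = -1.140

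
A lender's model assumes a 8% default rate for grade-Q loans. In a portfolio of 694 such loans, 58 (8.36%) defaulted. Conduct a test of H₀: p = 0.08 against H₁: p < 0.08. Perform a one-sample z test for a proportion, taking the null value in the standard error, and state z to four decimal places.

z = 0.3470

p̂ = 58/694 = 0.083573.
Under H₀, SE = √(0.08·0.92/694) = √(0.000106052) = 0.010298.
z = (0.083573 − 0.08)/0.010298 = 0.003573/0.010298 = 0.3470.
p-value = P(Z < 0.347) ≈ 0.6357.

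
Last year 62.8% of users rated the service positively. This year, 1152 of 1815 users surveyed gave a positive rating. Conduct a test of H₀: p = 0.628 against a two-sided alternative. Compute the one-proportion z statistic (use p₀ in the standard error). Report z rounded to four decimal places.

p̂ = 1152/1815 = 0.634711.
Under H₀, SE = √(0.628·0.372/1815) = √(0.000128714) = 0.011345.
z = (0.634711 − 0.628)/0.011345 = 0.006711/0.011345 = 0.5915.
Two-sided p-value ≈ 2·Φ(−0.592) = 0.5542.

z = 0.5915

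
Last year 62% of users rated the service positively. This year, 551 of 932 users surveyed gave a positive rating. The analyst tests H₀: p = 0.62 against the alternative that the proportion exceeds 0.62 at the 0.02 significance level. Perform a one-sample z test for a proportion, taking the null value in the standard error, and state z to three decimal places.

p̂ = 551/932 = 0.59120.
Standard error under H₀: √(0.62×0.38/932) = 0.01590.
z = (0.59120 − 0.62)/0.01590 = -0.02880/0.01590 = -1.811.
p-value = P(Z > -1.811) ≈ 0.9650; since p > α = 0.02, fail to reject H₀.

z = -1.811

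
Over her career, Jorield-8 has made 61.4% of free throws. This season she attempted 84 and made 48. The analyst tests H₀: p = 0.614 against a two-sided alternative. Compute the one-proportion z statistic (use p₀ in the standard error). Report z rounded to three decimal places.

p̂ = 48/84 ≈ 0.57143.
Under H₀, SE = √(0.614·0.386/84) = √(0.00282148) = 0.05312.
z = (0.57143 − 0.614)/0.05312 = -0.04257/0.05312 = -0.801.
Two-sided p-value ≈ 2·Φ(−0.801) = 0.4229.

z = -0.801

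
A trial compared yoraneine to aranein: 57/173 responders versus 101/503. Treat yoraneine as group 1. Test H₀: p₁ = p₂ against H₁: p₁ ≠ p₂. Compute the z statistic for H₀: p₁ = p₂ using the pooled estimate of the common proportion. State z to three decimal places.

p̂₁ = 57/173 = 0.32948, p̂₂ = 101/503 = 0.20080.
Pooled p̂ = (57+101)/(173+503) = 158/676 = 0.23373.
SE = √(0.179099 × 0.00776842) = 0.03730.
z = (0.32948 − 0.20080)/0.03730 = 0.12868/0.03730 = 3.450.

z = 3.450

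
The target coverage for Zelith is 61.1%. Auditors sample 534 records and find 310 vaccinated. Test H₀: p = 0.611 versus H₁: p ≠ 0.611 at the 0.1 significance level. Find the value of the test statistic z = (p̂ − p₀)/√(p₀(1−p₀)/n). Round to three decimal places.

z = -1.445

p̂ = 310/534 = 0.58052.
Under H₀, SE = √(0.611·0.389/534) = √(0.000445092) = 0.02110.
z = (0.58052 − 0.611)/0.02110 = -0.03048/0.02110 = -1.445.
Two-sided p-value ≈ 2·Φ(−1.445) = 0.1486. With α = 0.1, fail to reject H₀.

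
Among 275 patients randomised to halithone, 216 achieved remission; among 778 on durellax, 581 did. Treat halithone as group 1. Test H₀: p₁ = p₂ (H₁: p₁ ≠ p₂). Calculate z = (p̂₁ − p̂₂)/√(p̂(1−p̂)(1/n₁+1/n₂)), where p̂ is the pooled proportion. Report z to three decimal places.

p̂₁ = 216/275 = 0.78545, p̂₂ = 581/778 = 0.74679.
Pooled p̂ = (216+581)/(275+778) = 797/1053 = 0.75689.
SE = √(p̂(1−p̂)(1/n₁+1/n₂)) = √(0.75689·0.24311·0.00492171) = √(0.000905644) = 0.03009.
z = (0.78545 − 0.74679)/0.03009 = 0.03866/0.03009 = 1.285.

z = 1.285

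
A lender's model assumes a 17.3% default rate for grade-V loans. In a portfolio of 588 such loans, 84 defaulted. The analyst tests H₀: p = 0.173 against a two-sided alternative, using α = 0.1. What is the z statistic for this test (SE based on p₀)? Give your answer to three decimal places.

z = -1.932

p̂ = 84/588 ≈ 0.14286.
SE = √(p₀(1−p₀)/n) = √(0.14307/588) = 0.01560.
z = (0.14286 − 0.173)/0.01560 = -0.03014/0.01560 = -1.932.
p-value = 2·P(Z > 1.932) ≈ 0.0533. With α = 0.1, reject H₀.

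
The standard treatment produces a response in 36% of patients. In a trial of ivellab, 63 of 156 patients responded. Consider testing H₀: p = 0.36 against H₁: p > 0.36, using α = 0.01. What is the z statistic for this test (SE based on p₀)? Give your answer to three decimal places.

z = 1.141

p̂ = 63/156 ≈ 0.40385.
SE = √(p₀(1−p₀)/n) = √(0.2304/156) = 0.03843.
z = (0.40385 − 0.36)/0.03843 = 0.04385/0.03843 = 1.141.
p-value = P(Z > 1.141) ≈ 0.1270; since p > α = 0.01, fail to reject H₀.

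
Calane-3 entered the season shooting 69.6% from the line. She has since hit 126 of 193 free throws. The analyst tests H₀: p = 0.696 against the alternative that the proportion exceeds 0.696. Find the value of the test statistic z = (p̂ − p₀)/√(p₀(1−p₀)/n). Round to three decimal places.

z = -1.303

p̂ = 126/193 = 0.65285.
SE = √(p₀(1−p₀)/n) = √(0.21158/193) = 0.03311.
z = (0.65285 − 0.696)/0.03311 = -0.04315/0.03311 = -1.303.
p-value = P(Z > -1.303) ≈ 0.9038.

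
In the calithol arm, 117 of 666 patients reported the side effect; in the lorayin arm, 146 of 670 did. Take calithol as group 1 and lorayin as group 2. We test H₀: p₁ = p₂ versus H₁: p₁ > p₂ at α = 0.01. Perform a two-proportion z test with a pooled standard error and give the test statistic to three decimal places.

z = -1.941

p̂₁ = 117/666 = 0.17568, p̂₂ = 146/670 = 0.21791.
Pooled p̂ = (117+146)/(666+670) = 263/1336 = 0.19686.
SE = √(0.158104 × 0.00299404) = 0.02176.
z = (0.17568 − 0.21791)/0.02176 = -0.04223/0.02176 = -1.941.
p-value = P(Z > -1.941) ≈ 0.9739, so at α = 0.01 we fail to reject H₀.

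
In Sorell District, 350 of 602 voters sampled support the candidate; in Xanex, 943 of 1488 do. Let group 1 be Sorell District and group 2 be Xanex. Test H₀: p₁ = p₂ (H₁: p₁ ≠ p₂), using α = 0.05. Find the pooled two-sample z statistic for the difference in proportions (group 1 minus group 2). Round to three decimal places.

p̂₁ = 350/602 = 0.58140, p̂₂ = 943/1488 = 0.63374.
Pooled p̂ = (350+943)/(602+1488) = 1293/2090 = 0.61866.
SE = √(0.23592 × 0.00233317) = 0.02346.
z = (0.58140 − 0.63374)/0.02346 = -0.05234/0.02346 = -2.231.
p-value = 2·P(Z > 2.231) ≈ 0.0257, so at α = 0.05 we reject H₀.

z = -2.231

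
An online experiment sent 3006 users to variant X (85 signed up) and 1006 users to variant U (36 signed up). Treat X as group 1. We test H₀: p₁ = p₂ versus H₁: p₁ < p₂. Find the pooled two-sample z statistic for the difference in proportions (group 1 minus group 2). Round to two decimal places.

z = -1.21

p̂₁ = 85/3006 = 0.0283, p̂₂ = 36/1006 = 0.0358.
Pooled p̂ = (85+36)/(3006+1006) = 121/4012 = 0.0302.
SE = √(0.0292499 × 0.0013267) = 0.0062.
z = (0.0283 − 0.0358)/0.0062 = -0.0075/0.0062 = -1.21.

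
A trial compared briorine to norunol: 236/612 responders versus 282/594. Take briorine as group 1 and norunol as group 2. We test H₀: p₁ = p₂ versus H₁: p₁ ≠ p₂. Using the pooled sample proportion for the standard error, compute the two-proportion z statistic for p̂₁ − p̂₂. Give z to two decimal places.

z = -3.13

p̂₁ = 236/612 ≈ 0.3856, p̂₂ = 282/594 ≈ 0.4747.
Pooled p̂ = (236+282)/(612+594) = 518/1206 = 0.4295.
SE = √(0.245032 × 0.00331749) = 0.0285.
z = (0.3856 − 0.4747)/0.0285 = -0.0891/0.0285 = -3.13.
p-value = 2·P(Z > 3.126) ≈ 0.0018.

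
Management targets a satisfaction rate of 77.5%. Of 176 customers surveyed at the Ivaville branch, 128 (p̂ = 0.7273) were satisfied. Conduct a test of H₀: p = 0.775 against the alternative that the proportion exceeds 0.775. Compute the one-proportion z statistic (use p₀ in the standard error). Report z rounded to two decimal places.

p̂ = 128/176 ≈ 0.72727.
Under H₀, SE = √(0.775·0.225/176) = √(0.000990767) = 0.03148.
z = (0.72727 − 0.775)/0.03148 = -0.04773/0.03148 = -1.52.
p-value = P(Z > -1.516) ≈ 0.9353.

z = -1.52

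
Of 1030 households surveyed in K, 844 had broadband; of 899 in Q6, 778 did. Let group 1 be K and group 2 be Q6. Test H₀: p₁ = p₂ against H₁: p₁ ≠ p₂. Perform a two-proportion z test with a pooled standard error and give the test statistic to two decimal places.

z = -2.75

p̂₁ = 844/1030 = 0.8194, p̂₂ = 778/899 = 0.8654.
Pooled p̂ = (844+778)/(1030+899) = 1622/1929 = 0.8409.
SE = √(0.133821 × 0.00208322) = 0.0167.
z = (0.8194 − 0.8654)/0.0167 = -0.0460/0.0167 = -2.75.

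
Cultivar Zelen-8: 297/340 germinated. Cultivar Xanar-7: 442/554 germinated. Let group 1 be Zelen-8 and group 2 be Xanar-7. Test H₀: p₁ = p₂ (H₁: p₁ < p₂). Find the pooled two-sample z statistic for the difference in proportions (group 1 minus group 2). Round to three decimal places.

p̂₁ = 297/340 ≈ 0.873529, p̂₂ = 442/554 ≈ 0.797834.
Pooled p̂ = (297+442)/(340+554) = 739/894 = 0.826622.
SE = √(p̂(1−p̂)(1/n₁+1/n₂)) = √(0.826622·0.173378·0.00474623) = √(0.000680221) = 0.026081.
z = (0.873529 − 0.797834)/0.026081 = 0.075695/0.026081 = 2.902.
p-value = P(Z < 2.902) ≈ 0.9981.

z = 2.902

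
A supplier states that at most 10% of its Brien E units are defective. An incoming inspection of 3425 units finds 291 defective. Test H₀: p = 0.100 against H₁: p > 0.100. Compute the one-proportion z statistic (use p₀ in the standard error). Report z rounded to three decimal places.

z = -2.933

p̂ = 291/3425 ≈ 0.084964.
Standard error under H₀: √(0.1×0.9/3425) = 0.005126.
z = (0.084964 − 0.1)/0.005126 = -0.015036/0.005126 = -2.933.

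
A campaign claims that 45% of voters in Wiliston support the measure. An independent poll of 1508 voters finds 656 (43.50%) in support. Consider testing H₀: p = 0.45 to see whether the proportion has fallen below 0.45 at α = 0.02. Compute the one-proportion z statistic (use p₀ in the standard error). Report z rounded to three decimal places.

z = -1.170

p̂ = 656/1508 = 0.43501.
Standard error under H₀: √(0.45×0.55/1508) = 0.01281.
z = (0.43501 − 0.45)/0.01281 = -0.01499/0.01281 = -1.170.
p-value = P(Z < -1.170) ≈ 0.1210, so at α = 0.02 we fail to reject H₀.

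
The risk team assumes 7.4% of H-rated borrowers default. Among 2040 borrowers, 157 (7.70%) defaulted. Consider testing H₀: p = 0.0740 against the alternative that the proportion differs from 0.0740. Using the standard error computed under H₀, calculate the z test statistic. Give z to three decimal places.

p̂ = 157/2040 ≈ 0.076961.
SE = √(p₀(1−p₀)/n) = √(0.068524/2040) = 0.005796.
z = (0.076961 − 0.074)/0.005796 = 0.002961/0.005796 = 0.511.
Two-sided p-value ≈ 2·Φ(−0.511) = 0.6095.

z = 0.511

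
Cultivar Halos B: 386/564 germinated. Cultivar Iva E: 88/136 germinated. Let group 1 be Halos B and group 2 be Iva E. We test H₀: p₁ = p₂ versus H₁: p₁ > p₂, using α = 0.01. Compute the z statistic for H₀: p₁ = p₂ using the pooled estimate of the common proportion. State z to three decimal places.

p̂₁ = 386/564 ≈ 0.68440, p̂₂ = 88/136 ≈ 0.64706.
Pooled p̂ = (386+88)/(564+136) = 474/700 = 0.67714.
SE = √(0.21862 × 0.00912599) = 0.04467.
z = (0.68440 − 0.64706)/0.04467 = 0.03734/0.04467 = 0.836.
p-value = P(Z > 0.836) ≈ 0.2016; since p > α = 0.01, fail to reject H₀.

z = 0.836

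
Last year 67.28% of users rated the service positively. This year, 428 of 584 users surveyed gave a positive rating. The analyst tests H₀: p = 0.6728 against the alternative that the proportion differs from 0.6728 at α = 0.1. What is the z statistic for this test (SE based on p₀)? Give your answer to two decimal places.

z = 3.09

p̂ = 428/584 = 0.73288.
Under H₀, SE = √(0.6728·0.3272/584) = √(0.000376952) = 0.01942.
z = (0.73288 − 0.6728)/0.01942 = 0.06008/0.01942 = 3.09.
Two-sided p-value ≈ 2·Φ(−3.094) = 0.0020; since p < α = 0.1, reject H₀.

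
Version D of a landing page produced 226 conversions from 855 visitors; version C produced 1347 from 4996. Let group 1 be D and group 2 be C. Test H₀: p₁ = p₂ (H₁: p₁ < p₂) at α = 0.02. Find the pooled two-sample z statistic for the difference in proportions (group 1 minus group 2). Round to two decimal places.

p̂₁ = 226/855 ≈ 0.2643, p̂₂ = 1347/4996 ≈ 0.2696.
Pooled p̂ = (226+1347)/(855+4996) = 1573/5851 = 0.2688.
SE = √(p̂(1−p̂)(1/n₁+1/n₂)) = √(0.2688·0.7312·0.00136975) = √(0.000269247) = 0.0164.
z = (0.2643 − 0.2696)/0.0164 = -0.0053/0.0164 = -0.32.
p-value = P(Z < -0.322) ≈ 0.3736. With α = 0.02, fail to reject H₀.

z = -0.32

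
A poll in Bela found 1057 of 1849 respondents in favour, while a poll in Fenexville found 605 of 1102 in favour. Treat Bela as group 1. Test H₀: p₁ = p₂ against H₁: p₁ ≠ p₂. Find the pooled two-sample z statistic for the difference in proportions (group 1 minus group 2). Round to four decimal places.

z = 1.2004

p̂₁ = 1057/1849 = 0.571660, p̂₂ = 605/1102 = 0.549002.
Pooled p̂ = (1057+605)/(1849+1102) = 1662/2951 = 0.563199.
SE = √(p̂(1−p̂)(1/n₁+1/n₂)) = √(0.563199·0.436801·0.00144827) = √(0.000356284) = 0.018875.
z = (0.571660 − 0.549002)/0.018875 = 0.022658/0.018875 = 1.2004.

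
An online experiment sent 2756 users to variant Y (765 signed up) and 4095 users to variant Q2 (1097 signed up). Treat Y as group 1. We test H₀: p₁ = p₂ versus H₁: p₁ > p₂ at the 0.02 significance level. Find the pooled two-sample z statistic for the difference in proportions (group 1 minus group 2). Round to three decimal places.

z = 0.884

p̂₁ = 765/2756 ≈ 0.27758, p̂₂ = 1097/4095 ≈ 0.26789.
Pooled p̂ = (765+1097)/(2756+4095) = 1862/6851 = 0.27179.
SE = √(p̂(1−p̂)(1/n₁+1/n₂)) = √(0.27179·0.72821·0.000607045) = √(0.000120145) = 0.01096.
z = (0.27758 − 0.26789)/0.01096 = 0.00969/0.01096 = 0.884.
p-value = P(Z > 0.884) ≈ 0.1884; since p > α = 0.02, fail to reject H₀.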